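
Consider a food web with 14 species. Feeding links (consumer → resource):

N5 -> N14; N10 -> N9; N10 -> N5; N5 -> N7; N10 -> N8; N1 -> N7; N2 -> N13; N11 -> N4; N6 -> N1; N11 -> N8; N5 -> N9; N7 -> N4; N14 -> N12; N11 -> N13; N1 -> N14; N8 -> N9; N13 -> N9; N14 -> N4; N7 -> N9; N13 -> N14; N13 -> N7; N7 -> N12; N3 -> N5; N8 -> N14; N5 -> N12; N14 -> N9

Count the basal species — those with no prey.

Basal species (no prey listed): N9, N4, N12.
Count: 3.

3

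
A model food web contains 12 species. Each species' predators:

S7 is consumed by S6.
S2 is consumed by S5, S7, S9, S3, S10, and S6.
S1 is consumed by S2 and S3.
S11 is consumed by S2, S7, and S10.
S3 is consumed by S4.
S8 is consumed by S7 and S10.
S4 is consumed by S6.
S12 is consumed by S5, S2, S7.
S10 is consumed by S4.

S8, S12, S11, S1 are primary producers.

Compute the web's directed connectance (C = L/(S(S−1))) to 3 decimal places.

C = 0.152

The web has S = 12 species and L = 20 feeding links.
C = L / (S(S−1)) = 20 / 132 = 0.1515 ≈ 0.152.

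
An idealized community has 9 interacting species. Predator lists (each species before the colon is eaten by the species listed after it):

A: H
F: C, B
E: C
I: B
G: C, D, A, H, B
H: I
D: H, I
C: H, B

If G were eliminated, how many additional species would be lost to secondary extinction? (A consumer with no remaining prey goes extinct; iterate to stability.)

Remove G.
Round 1: D (all prey gone), A (all prey gone) → extinct.
No further losses. Total secondary extinctions: 2.

2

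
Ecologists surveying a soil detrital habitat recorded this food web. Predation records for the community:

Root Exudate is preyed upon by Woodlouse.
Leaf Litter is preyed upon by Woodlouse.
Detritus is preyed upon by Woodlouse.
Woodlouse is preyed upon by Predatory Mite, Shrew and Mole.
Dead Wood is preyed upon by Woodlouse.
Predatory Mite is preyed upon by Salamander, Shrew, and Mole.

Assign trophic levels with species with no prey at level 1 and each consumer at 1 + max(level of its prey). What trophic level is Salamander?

Trophic level 4

Root Exudate has no prey (basal) → level 1.
Woodlouse eats Root Exudate (level 1); other prey at levels: Dead Wood 1, Detritus 1, Leaf Litter 1 → level 2.
Predatory Mite eats Woodlouse → level 3.
Salamander eats Predatory Mite → level 4.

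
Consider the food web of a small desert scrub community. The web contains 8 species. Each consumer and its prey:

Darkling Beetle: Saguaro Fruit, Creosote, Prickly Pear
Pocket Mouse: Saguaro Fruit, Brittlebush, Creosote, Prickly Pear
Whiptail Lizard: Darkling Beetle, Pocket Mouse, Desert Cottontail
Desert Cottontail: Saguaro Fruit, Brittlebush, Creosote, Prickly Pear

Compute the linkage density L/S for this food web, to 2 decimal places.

L/S = 1.75

There are L = 14 links among S = 8 species.
L/S = 14/8 = 1.7500 ≈ 1.75.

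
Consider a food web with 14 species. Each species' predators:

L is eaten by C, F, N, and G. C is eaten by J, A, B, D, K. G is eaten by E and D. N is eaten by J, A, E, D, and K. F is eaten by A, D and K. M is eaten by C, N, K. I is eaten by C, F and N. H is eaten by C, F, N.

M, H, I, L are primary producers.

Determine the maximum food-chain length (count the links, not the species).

2 links

One longest chain: M → C → J.
It has 3 species and 2 links.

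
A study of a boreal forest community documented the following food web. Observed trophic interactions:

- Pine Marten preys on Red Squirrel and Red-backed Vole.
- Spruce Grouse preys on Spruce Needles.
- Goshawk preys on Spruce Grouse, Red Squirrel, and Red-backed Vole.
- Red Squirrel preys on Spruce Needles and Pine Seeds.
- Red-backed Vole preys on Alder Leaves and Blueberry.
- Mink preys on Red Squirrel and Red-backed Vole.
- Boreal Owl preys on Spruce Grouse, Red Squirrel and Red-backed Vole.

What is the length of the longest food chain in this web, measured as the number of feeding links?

One longest chain: Alder Leaves → Red-backed Vole → Pine Marten.
It has 3 species and 2 links.

2 links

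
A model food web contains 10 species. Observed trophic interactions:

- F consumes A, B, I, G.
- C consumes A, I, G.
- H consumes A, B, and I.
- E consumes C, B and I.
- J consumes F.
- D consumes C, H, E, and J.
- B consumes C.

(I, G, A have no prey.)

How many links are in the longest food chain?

One longest chain: I → C → B → F → J → D.
It has 6 species and 5 links.

5 links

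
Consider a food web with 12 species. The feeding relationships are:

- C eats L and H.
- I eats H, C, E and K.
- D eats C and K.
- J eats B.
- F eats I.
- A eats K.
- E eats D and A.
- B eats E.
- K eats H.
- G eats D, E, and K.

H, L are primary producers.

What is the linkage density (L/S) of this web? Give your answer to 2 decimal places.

There are L = 18 links among S = 12 species.
L/S = 18/12 = 1.5000 ≈ 1.50.

L/S = 1.50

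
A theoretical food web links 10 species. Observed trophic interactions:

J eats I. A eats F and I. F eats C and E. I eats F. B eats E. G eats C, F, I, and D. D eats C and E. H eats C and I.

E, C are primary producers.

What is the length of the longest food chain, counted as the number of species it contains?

4 species

One longest chain: E → F → I → H.
It has 4 species and 3 links.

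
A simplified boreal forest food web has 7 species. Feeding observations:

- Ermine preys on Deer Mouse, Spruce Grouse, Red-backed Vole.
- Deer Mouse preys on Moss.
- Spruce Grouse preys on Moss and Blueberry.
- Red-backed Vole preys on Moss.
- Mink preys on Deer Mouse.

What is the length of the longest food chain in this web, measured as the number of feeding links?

One longest chain: Moss → Deer Mouse → Mink.
It has 3 species and 2 links.

2 links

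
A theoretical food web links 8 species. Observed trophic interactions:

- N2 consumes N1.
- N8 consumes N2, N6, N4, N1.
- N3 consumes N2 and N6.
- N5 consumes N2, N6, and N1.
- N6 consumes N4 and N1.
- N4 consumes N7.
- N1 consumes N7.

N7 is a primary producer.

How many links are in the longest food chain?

One longest chain: N7 → N4 → N6 → N5.
It has 4 species and 3 links.

3 links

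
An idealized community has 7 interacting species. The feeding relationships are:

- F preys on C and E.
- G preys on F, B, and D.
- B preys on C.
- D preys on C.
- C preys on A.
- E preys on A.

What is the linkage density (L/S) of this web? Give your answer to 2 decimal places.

There are L = 9 links among S = 7 species.
L/S = 9/7 = 1.2857 ≈ 1.29.

L/S = 1.29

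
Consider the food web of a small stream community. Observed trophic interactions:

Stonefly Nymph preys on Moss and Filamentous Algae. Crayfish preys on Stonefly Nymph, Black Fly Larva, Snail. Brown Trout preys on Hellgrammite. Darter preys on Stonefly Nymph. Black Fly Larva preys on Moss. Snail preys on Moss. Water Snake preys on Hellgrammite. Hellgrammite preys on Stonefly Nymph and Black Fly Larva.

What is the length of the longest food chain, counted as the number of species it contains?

4 species

One longest chain: Moss → Black Fly Larva → Hellgrammite → Brown Trout.
It has 4 species and 3 links.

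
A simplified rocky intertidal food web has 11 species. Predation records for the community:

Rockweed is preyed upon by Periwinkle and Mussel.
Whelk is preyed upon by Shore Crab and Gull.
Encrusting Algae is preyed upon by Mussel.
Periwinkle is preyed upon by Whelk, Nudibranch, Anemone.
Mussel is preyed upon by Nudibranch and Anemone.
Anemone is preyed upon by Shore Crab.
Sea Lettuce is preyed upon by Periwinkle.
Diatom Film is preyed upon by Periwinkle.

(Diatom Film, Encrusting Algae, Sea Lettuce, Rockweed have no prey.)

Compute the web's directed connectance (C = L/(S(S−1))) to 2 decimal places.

C = 0.12

The web has S = 11 species and L = 13 feeding links.
C = L / (S(S−1)) = 13 / 110 = 0.1182 ≈ 0.12.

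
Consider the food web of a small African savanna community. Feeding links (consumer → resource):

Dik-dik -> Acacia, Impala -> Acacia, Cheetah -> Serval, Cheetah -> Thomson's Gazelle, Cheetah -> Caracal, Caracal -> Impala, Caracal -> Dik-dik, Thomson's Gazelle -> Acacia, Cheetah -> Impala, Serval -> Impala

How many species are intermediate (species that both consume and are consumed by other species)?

5

Intermediate species (has both prey and predators): Thomson's Gazelle, Impala, Dik-dik, Caracal, Serval.
Count: 5.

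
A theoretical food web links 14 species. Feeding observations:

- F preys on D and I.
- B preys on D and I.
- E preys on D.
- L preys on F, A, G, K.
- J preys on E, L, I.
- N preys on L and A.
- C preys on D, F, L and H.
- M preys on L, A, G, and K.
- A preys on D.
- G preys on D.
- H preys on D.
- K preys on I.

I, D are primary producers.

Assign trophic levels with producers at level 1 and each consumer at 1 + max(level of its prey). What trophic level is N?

D is a producer → level 1.
G eats D → level 2.
L eats G (level 2); other prey at levels: A 2, F 2, K 2 → level 3.
N eats L (level 3); other prey at levels: A 2 → level 4.

Trophic level 4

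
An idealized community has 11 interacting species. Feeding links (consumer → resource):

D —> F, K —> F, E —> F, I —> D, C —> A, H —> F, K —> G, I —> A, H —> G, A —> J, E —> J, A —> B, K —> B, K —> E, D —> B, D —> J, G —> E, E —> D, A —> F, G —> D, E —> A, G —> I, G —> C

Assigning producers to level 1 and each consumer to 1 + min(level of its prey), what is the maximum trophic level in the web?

Producers (level 1): J, F, B.
Following each consumer down to its lowest-level prey: J → D → G (levels 1 through 3).
All prey of G (D 2, E 2, C 3, I 3) are at level 2 or above, so G is at level 1 + 2 = 3.
Every consumer has at least one prey at level 2 or below, so none exceeds level 3.

3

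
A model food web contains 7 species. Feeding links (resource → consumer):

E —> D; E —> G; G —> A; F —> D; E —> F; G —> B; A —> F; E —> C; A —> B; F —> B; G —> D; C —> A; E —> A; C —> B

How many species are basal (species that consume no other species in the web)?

Basal species (no prey listed): E.
Count: 1.

1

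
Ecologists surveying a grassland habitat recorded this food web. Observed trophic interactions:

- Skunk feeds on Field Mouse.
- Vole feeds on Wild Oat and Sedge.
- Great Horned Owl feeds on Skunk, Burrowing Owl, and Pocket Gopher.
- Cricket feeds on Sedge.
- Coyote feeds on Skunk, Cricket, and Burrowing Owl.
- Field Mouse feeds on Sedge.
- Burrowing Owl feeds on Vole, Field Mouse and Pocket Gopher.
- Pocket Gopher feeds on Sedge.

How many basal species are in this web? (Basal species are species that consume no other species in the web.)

Basal species (no prey listed): Sedge, Wild Oat.
Count: 2.

2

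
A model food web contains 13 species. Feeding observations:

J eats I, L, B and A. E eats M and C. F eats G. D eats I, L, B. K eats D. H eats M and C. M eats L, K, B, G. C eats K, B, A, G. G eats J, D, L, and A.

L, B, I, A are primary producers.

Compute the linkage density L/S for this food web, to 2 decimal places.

L/S = 1.92

There are L = 25 links among S = 13 species.
L/S = 25/13 = 1.9231 ≈ 1.92.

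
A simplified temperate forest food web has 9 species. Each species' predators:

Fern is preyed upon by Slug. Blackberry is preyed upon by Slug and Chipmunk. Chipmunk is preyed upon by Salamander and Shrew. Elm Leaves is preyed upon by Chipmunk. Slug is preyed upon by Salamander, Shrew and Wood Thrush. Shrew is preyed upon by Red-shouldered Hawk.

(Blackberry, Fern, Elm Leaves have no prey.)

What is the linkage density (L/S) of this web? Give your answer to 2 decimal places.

There are L = 10 links among S = 9 species.
L/S = 10/9 = 1.1111 ≈ 1.11.

L/S = 1.11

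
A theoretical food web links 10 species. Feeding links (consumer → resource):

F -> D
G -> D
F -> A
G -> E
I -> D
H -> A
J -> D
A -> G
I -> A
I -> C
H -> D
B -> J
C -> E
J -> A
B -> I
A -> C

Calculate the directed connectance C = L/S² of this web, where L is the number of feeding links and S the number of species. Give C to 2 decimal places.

The web has S = 10 species and L = 16 feeding links.
C = L / S² = 16 / 100 = 0.1600 ≈ 0.16.

C = 0.16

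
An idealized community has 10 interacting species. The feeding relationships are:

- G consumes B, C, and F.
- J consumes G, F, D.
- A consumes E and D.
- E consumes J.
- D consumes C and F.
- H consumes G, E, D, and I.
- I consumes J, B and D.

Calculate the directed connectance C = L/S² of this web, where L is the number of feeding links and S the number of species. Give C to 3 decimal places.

The web has S = 10 species and L = 18 feeding links.
C = L / S² = 18 / 100 = 0.1800 ≈ 0.180.

C = 0.180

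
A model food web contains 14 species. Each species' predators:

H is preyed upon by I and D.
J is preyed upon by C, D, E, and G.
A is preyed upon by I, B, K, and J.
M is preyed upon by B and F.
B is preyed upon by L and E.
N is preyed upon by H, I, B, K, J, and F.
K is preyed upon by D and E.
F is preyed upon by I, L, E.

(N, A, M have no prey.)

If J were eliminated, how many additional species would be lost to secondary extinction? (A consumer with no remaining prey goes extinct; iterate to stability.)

Remove J.
Round 1: G (all prey gone), C (all prey gone) → extinct.
No further losses. Total secondary extinctions: 2.

2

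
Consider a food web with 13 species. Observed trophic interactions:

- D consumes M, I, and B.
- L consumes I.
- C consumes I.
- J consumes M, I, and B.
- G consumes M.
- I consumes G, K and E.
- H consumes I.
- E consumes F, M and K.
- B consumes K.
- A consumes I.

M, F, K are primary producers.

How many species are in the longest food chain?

One longest chain: M → E → I → H.
It has 4 species and 3 links.

4 species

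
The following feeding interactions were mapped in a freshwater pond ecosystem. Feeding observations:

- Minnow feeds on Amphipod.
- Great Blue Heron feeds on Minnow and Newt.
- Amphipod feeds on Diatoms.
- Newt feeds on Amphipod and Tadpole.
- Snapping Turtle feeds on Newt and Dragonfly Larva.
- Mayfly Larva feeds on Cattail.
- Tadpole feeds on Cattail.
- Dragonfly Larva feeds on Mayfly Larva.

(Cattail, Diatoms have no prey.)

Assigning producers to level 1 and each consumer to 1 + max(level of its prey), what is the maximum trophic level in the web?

4

Producers (level 1): Cattail, Diatoms.
Diatoms → Amphipod → Minnow → Great Blue Heron gives Great Blue Heron level 4.
No species has a prey at level 4, so no species reaches level 5.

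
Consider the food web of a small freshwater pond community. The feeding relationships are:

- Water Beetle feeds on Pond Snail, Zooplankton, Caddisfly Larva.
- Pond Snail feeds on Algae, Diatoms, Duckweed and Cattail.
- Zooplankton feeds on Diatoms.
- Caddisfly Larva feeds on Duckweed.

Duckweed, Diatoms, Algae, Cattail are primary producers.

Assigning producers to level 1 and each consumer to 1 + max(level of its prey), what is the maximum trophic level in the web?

3

Producers (level 1): Duckweed, Diatoms, Algae, Cattail.
Diatoms → Zooplankton → Water Beetle gives Water Beetle level 3.
No species has a prey at level 3, so no species reaches level 4.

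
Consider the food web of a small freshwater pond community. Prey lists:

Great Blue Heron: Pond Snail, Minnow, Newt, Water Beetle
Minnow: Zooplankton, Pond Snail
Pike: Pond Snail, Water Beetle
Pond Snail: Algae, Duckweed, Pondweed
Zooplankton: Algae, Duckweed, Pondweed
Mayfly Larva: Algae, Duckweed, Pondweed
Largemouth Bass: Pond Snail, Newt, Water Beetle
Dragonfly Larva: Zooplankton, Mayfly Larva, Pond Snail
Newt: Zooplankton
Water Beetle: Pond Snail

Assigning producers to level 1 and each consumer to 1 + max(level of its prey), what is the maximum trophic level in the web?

Producers (level 1): Algae, Duckweed, Pondweed.
Algae → Zooplankton → Newt → Largemouth Bass gives Largemouth Bass level 4.
No species has a prey at level 4, so no species reaches level 5.

4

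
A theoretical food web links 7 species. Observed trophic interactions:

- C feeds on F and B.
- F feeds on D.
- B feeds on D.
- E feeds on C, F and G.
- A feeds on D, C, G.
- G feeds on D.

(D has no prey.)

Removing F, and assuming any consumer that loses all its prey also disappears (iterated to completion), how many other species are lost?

0

Remove F.
Every predator of it retains at least one other prey: C still has B; E still has G, C.
No consumer loses all prey, so no secondary extinctions occur.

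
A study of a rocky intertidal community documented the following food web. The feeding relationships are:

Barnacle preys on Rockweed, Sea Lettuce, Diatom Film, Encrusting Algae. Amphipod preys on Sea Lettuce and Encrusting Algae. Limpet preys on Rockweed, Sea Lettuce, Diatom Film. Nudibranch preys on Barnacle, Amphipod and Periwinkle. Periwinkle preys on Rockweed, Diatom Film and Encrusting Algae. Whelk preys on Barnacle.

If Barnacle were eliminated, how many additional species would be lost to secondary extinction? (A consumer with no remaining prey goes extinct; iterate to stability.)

1

Remove Barnacle.
Round 1: Whelk (all prey gone) → extinct.
No further losses. Total secondary extinctions: 1.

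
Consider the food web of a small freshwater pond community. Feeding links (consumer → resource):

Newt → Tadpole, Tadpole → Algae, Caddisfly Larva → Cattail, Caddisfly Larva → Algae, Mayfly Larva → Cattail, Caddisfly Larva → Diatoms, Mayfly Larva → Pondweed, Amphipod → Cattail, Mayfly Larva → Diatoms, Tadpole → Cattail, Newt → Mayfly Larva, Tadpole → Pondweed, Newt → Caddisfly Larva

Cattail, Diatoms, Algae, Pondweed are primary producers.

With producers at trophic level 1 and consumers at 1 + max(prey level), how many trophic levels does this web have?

3

Producers (level 1): Cattail, Diatoms, Algae, Pondweed.
Cattail → Caddisfly Larva → Newt gives Newt level 3.
No species has a prey at level 3, so no species reaches level 4.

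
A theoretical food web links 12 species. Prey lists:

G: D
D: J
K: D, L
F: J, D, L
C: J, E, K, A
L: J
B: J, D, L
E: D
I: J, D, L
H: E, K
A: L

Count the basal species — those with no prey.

1

Basal species (no prey listed): J.
Count: 1.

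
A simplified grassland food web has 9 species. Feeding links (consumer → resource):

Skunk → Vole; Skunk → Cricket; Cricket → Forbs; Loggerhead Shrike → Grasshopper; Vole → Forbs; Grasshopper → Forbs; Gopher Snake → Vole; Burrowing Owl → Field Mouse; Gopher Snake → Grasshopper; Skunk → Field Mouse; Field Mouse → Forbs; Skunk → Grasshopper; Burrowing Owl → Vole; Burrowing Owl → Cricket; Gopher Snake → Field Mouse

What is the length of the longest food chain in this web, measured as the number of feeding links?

2 links

One longest chain: Forbs → Grasshopper → Loggerhead Shrike.
It has 3 species and 2 links.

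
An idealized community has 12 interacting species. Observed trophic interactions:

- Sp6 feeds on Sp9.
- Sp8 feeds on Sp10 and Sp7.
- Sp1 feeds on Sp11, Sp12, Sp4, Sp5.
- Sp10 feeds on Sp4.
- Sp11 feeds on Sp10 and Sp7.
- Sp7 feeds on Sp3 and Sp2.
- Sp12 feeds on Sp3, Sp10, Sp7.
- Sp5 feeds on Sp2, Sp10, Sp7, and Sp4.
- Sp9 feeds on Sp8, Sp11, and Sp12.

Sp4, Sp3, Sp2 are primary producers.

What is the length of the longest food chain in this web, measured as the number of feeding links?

4 links

One longest chain: Sp4 → Sp10 → Sp8 → Sp9 → Sp6.
It has 5 species and 4 links.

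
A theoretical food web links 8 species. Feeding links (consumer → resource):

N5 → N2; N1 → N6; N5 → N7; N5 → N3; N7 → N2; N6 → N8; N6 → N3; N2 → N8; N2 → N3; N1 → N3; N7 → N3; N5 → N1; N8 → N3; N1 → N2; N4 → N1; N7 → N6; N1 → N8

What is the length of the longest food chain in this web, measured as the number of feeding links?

One longest chain: N3 → N8 → N2 → N1 → N4.
It has 5 species and 4 links.

4 links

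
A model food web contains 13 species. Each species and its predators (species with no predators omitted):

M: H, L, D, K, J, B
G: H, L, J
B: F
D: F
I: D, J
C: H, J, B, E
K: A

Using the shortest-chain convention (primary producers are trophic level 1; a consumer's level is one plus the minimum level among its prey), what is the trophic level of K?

M is a producer → level 1.
K eats M → level 2.

Trophic level 2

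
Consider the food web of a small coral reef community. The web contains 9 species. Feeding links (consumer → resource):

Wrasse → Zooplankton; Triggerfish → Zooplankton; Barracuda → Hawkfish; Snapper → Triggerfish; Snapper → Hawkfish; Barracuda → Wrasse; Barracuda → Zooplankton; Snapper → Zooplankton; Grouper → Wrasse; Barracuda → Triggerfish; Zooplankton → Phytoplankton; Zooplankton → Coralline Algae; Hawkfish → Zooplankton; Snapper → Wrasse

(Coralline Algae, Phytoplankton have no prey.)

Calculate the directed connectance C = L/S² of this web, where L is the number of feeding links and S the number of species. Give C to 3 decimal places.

The web has S = 9 species and L = 14 feeding links.
C = L / S² = 14 / 81 = 0.1728 ≈ 0.173.

C = 0.173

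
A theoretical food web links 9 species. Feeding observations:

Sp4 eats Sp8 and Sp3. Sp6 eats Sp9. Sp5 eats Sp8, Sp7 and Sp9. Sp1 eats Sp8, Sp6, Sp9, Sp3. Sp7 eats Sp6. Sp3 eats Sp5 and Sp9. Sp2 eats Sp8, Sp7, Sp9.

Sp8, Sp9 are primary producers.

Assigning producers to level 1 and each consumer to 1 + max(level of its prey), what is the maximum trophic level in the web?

6

Producers (level 1): Sp8, Sp9.
Sp9 → Sp6 → Sp7 → Sp5 → Sp3 → Sp1 gives Sp1 level 6.
No species has a prey at level 6, so no species reaches level 7.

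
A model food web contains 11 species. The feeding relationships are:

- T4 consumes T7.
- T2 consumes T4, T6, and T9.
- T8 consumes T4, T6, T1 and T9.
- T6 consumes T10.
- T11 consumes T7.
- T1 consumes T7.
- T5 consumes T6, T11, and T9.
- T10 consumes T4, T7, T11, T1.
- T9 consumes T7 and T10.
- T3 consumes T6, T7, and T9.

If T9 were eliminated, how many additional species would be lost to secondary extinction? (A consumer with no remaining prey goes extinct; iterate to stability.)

Remove T9.
Every predator of it retains at least one other prey: T3 still has T7, T6; T5 still has T11, T6; T2 still has T4, T6; T8 still has T4, T1, T6.
No consumer loses all prey, so no secondary extinctions occur.

0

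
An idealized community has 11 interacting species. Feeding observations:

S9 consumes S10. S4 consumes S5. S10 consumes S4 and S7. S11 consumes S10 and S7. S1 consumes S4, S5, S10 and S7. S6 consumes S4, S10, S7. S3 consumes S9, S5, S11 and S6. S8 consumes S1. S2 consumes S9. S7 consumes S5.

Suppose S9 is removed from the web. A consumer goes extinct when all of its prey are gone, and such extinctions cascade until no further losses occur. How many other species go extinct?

1

Remove S9.
Round 1: S2 (all prey gone) → extinct.
No further losses. Total secondary extinctions: 1.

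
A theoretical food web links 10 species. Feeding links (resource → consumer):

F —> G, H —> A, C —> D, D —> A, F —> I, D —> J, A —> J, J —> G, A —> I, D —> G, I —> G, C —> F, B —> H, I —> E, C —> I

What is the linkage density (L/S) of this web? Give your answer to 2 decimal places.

There are L = 15 links among S = 10 species.
L/S = 15/10 = 1.5000 ≈ 1.50.

L/S = 1.50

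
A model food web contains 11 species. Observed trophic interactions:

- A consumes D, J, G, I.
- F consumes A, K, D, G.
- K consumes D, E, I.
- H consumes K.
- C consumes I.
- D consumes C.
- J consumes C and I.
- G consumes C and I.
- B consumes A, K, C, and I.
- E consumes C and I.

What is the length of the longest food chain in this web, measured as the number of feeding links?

4 links

One longest chain: I → C → G → A → F.
It has 5 species and 4 links.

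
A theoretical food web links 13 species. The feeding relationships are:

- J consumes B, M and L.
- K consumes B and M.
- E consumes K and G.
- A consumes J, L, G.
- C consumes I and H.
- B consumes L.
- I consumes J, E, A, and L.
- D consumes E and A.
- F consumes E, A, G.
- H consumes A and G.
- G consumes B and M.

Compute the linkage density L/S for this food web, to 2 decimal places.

L/S = 2.00

There are L = 26 links among S = 13 species.
L/S = 26/13 = 2.0000 ≈ 2.00.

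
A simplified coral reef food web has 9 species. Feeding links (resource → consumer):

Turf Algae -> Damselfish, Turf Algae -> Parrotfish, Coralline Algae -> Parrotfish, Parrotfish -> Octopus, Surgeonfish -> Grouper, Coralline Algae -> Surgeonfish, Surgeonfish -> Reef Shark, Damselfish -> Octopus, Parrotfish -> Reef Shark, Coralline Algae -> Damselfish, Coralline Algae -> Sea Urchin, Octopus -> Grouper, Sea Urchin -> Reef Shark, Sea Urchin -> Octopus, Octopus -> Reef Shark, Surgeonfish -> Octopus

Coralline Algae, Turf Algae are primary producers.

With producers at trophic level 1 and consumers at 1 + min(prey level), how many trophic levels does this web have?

3

Producers (level 1): Coralline Algae, Turf Algae.
Following each consumer down to its lowest-level prey: Coralline Algae → Damselfish → Octopus (levels 1 through 3).
All prey of Octopus (Damselfish 2, Sea Urchin 2, Parrotfish 2, Surgeonfish 2) are at level 2 or above, so Octopus is at level 1 + 2 = 3.
Every consumer has at least one prey at level 2 or below, so none exceeds level 3.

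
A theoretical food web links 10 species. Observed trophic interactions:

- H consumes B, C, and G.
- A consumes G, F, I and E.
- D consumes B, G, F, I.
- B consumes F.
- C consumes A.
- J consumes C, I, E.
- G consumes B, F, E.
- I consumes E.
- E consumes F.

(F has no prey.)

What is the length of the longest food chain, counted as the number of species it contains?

6 species

One longest chain: F → E → G → A → C → H.
It has 6 species and 5 links.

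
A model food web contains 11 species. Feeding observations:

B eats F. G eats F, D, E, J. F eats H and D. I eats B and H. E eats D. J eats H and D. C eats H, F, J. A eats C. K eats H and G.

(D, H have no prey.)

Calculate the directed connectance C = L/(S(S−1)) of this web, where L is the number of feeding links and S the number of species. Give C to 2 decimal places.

C = 0.16

The web has S = 11 species and L = 18 feeding links.
C = L / (S(S−1)) = 18 / 110 = 0.1636 ≈ 0.16.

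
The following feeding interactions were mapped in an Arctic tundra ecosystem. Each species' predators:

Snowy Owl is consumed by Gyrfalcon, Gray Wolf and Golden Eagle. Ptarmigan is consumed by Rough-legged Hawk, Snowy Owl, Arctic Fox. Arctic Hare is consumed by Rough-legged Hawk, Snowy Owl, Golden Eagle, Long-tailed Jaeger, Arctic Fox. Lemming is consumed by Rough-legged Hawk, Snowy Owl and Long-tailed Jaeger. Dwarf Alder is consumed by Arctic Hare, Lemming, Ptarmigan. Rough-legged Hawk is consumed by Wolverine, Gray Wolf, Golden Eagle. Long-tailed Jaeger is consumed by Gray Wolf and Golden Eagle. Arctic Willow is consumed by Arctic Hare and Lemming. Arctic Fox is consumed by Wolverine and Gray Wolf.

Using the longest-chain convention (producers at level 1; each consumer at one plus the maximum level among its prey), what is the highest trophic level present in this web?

4

Producers (level 1): Dwarf Alder, Arctic Willow.
Dwarf Alder → Ptarmigan → Rough-legged Hawk → Gray Wolf gives Gray Wolf level 4.
No species has a prey at level 4, so no species reaches level 5.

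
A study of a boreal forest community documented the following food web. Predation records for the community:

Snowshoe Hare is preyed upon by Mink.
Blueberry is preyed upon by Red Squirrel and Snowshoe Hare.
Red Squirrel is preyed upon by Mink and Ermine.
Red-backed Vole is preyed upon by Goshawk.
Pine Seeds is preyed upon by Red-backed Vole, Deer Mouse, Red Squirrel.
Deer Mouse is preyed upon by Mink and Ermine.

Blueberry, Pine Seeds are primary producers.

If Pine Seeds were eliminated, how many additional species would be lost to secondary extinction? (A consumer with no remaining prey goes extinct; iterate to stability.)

3

Remove Pine Seeds.
Round 1: Red-backed Vole (all prey gone), Deer Mouse (all prey gone) → extinct.
Round 2: Goshawk (all prey gone) → extinct.
No further losses. Total secondary extinctions: 3.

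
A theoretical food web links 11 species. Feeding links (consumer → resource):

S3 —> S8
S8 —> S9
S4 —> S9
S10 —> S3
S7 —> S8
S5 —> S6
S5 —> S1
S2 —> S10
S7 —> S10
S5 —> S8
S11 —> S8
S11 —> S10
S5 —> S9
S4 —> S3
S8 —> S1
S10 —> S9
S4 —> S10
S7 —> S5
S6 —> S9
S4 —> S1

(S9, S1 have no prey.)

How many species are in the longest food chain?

One longest chain: S9 → S8 → S3 → S10 → S11.
It has 5 species and 4 links.

5 species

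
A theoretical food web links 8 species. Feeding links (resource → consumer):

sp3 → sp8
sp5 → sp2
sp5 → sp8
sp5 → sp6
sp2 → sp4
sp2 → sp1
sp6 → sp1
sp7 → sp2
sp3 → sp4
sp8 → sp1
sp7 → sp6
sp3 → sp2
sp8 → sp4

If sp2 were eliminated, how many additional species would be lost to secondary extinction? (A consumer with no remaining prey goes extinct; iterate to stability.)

0

Remove sp2.
Every predator of it retains at least one other prey: sp1 still has sp6, sp8; sp4 still has sp3, sp8.
No consumer loses all prey, so no secondary extinctions occur.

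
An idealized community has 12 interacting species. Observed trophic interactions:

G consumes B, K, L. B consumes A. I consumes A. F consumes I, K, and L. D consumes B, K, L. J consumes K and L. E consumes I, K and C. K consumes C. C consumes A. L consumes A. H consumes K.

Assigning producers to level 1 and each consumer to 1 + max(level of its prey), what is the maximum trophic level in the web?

4

Producers (level 1): A.
A → C → K → J gives J level 4.
No species has a prey at level 4, so no species reaches level 5.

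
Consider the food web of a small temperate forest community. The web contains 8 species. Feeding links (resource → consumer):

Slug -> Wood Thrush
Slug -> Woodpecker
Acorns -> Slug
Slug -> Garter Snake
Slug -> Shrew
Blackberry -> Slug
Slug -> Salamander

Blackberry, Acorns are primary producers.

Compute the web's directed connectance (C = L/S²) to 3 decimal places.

C = 0.109

The web has S = 8 species and L = 7 feeding links.
C = L / S² = 7 / 64 = 0.1094 ≈ 0.109.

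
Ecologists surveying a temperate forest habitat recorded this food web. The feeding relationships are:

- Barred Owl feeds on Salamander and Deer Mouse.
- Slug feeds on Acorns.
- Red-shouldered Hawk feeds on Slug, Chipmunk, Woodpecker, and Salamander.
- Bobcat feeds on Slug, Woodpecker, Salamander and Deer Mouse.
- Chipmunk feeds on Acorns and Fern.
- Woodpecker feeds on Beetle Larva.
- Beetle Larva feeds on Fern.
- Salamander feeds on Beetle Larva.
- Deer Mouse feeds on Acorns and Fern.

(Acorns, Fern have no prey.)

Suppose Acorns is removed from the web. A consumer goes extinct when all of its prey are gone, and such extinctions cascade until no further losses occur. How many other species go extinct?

1

Remove Acorns.
Round 1: Slug (all prey gone) → extinct.
No further losses. Total secondary extinctions: 1.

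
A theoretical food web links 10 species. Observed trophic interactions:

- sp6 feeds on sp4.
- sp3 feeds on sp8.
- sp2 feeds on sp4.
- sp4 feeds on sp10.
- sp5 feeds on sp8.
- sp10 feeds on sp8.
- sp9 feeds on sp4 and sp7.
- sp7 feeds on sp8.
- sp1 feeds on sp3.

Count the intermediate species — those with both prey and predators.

4

Intermediate species (has both prey and predators): sp3, sp10, sp7, sp4.
Count: 4.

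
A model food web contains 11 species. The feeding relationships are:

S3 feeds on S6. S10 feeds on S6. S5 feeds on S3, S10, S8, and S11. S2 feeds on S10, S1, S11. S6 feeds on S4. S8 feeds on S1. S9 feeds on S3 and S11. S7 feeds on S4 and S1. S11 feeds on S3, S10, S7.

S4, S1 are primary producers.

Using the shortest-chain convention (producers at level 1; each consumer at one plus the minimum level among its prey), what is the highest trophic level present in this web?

Producers (level 1): S4, S1.
Following each consumer down to its lowest-level prey: S4 → S6 → S3 → S9 (levels 1 through 4).
All prey of S9 (S3 3, S11 3) are at level 3 or above, so S9 is at level 1 + 3 = 4.
Every consumer has at least one prey at level 3 or below, so none exceeds level 4.

4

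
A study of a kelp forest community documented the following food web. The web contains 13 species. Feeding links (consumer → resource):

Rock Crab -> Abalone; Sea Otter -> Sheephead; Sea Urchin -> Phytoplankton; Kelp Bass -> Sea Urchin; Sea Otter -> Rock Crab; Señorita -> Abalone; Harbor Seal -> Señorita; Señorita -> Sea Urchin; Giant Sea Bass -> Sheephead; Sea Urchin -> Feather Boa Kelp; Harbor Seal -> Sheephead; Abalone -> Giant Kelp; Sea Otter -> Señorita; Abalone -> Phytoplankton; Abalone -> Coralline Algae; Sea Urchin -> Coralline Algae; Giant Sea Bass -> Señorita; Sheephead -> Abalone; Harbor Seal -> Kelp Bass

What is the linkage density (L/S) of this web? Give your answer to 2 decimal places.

There are L = 19 links among S = 13 species.
L/S = 19/13 = 1.4615 ≈ 1.46.

L/S = 1.46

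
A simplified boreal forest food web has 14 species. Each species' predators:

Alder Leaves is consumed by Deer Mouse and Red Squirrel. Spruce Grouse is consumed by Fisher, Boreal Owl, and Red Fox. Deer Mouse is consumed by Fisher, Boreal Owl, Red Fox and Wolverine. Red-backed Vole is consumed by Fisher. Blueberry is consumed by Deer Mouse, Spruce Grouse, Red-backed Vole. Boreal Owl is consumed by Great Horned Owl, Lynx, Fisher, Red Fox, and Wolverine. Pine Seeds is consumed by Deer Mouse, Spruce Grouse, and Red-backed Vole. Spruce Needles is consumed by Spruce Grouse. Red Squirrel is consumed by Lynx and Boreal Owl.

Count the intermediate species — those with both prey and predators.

5

Intermediate species (has both prey and predators): Deer Mouse, Spruce Grouse, Red-backed Vole, Red Squirrel, Boreal Owl.
Count: 5.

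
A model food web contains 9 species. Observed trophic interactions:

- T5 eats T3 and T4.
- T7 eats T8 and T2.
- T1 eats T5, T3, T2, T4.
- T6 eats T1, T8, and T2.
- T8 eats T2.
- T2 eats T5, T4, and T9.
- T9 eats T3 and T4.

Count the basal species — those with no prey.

2

Basal species (no prey listed): T4, T3.
Count: 2.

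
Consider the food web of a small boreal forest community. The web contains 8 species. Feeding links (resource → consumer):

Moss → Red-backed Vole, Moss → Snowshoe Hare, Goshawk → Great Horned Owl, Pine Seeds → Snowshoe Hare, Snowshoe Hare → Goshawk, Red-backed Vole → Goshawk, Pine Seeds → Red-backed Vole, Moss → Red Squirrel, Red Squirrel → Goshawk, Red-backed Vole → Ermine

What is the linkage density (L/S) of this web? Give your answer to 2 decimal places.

L/S = 1.25

There are L = 10 links among S = 8 species.
L/S = 10/8 = 1.2500 ≈ 1.25.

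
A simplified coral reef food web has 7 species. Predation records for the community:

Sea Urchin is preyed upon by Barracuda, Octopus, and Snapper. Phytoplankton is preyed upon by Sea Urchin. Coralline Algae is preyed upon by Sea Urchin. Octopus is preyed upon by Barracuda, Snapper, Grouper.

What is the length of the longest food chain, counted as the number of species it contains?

4 species

One longest chain: Phytoplankton → Sea Urchin → Octopus → Grouper.
It has 4 species and 3 links.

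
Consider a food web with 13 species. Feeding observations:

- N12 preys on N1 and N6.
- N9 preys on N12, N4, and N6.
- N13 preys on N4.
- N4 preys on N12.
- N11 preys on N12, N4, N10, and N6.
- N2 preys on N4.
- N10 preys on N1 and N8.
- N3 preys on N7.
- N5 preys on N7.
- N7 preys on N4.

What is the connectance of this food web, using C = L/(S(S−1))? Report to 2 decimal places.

The web has S = 13 species and L = 17 feeding links.
C = L / (S(S−1)) = 17 / 156 = 0.1090 ≈ 0.11.

C = 0.11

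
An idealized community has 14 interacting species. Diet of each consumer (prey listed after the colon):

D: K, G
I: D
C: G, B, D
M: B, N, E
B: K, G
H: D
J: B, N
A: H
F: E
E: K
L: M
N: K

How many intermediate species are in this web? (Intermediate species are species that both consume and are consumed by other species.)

6

Intermediate species (has both prey and predators): B, N, E, D, M, H.
Count: 6.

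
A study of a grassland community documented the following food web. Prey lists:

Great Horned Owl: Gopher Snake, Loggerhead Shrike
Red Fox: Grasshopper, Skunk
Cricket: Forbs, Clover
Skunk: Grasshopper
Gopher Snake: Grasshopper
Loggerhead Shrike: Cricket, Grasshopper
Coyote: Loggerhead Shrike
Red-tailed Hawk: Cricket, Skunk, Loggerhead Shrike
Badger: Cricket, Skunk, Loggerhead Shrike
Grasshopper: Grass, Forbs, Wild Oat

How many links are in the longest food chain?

3 links

One longest chain: Forbs → Cricket → Loggerhead Shrike → Red-tailed Hawk.
It has 4 species and 3 links.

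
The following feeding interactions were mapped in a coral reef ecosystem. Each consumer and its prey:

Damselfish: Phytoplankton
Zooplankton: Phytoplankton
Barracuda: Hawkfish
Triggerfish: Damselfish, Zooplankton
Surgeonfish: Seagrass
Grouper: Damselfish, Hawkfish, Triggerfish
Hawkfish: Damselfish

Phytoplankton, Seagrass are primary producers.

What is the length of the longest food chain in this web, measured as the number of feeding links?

3 links

One longest chain: Phytoplankton → Damselfish → Hawkfish → Barracuda.
It has 4 species and 3 links.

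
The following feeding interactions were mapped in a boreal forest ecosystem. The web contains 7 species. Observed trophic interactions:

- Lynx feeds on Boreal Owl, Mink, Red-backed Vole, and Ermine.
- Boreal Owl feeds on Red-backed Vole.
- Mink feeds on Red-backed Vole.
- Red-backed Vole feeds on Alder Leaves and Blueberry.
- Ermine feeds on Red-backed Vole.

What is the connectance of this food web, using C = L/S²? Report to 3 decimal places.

C = 0.184

The web has S = 7 species and L = 9 feeding links.
C = L / S² = 9 / 49 = 0.1837 ≈ 0.184.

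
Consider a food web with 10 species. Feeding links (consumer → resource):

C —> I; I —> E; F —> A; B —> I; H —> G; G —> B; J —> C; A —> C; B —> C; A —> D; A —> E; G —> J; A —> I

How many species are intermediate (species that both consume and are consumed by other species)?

6

Intermediate species (has both prey and predators): I, C, A, J, B, G.
Count: 6.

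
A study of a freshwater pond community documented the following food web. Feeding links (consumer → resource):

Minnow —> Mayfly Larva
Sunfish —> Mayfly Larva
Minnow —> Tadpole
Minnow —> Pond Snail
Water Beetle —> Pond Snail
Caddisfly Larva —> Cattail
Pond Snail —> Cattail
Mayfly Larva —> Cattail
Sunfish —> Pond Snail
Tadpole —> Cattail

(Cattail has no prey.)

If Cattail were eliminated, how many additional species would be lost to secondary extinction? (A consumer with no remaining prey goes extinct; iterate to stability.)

7

Remove Cattail.
Round 1: Pond Snail (all prey gone), Caddisfly Larva (all prey gone), Tadpole (all prey gone), Mayfly Larva (all prey gone) → extinct.
Round 2: Sunfish (all prey gone), Water Beetle (all prey gone), Minnow (all prey gone) → extinct.
No further losses. Total secondary extinctions: 7.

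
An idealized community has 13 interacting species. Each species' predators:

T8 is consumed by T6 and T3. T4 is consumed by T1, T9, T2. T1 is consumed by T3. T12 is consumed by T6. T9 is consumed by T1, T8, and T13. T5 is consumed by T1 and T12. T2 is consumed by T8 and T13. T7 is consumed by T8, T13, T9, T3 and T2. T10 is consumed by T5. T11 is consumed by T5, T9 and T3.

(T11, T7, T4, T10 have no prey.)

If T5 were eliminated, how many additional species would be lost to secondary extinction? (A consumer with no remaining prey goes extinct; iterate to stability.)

Remove T5.
Round 1: T12 (all prey gone) → extinct.
No further losses. Total secondary extinctions: 1.

1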